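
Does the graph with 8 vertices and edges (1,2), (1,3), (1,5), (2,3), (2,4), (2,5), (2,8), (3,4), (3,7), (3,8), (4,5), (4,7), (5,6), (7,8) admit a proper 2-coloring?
No (odd cycle of length 3: 3 -> 1 -> 2 -> 3)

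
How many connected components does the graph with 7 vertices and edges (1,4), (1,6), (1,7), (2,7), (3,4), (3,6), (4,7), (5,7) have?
1 (components: {1, 2, 3, 4, 5, 6, 7})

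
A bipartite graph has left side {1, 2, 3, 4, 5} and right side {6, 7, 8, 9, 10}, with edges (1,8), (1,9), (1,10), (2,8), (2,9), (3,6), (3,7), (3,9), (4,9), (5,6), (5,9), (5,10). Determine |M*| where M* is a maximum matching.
5 (matching: (1,10), (2,8), (3,7), (4,9), (5,6); upper bound min(|L|,|R|) = min(5,5) = 5)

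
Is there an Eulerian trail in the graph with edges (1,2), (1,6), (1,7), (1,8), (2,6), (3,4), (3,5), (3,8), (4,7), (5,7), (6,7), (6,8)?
Yes (the graph is connected and exactly 2 vertices have odd degree: {3, 8}; any Eulerian path must start and end at those)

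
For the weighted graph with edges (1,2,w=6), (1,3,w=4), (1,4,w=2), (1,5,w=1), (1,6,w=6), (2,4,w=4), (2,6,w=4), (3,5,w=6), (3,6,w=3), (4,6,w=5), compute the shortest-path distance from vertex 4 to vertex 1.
2 (path: 4 -> 1; weights 2 = 2)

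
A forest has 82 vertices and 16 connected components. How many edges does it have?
66 (Each of the 16 component trees on V_i vertices has V_i - 1 edges; summing gives V - C = 82 - 16 = 66)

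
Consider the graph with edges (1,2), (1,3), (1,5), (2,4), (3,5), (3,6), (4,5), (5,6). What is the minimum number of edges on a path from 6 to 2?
3 (path: 6 -> 5 -> 1 -> 2, 3 edges)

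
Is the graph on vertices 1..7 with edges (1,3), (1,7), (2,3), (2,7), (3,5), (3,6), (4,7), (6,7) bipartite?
Yes. Partition: {1, 2, 4, 5, 6}, {3, 7}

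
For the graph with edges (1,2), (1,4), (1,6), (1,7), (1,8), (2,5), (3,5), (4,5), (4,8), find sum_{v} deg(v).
18 (handshake: sum of degrees = 2|E| = 2 x 9 = 18)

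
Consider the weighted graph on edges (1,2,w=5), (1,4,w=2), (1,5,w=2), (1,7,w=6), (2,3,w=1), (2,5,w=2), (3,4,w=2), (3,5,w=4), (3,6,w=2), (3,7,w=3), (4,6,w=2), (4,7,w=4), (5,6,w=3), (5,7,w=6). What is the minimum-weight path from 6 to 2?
3 (path: 6 -> 3 -> 2; weights 2 + 1 = 3)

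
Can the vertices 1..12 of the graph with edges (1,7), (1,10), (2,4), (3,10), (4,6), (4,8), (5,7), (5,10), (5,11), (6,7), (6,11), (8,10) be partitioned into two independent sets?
Yes. Partition: {1, 2, 3, 5, 6, 8, 9, 12}, {4, 7, 10, 11}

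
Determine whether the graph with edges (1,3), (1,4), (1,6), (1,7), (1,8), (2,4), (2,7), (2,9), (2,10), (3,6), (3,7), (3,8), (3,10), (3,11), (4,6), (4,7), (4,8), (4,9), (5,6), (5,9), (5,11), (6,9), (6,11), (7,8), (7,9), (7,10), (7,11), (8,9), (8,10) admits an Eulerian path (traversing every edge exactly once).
Yes (the graph is connected and exactly 2 vertices have odd degree: {1, 5}; any Eulerian path must start and end at those)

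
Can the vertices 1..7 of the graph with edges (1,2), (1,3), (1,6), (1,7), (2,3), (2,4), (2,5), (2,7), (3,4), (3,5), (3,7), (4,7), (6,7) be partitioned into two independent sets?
No (odd cycle of length 3: 2 -> 1 -> 3 -> 2)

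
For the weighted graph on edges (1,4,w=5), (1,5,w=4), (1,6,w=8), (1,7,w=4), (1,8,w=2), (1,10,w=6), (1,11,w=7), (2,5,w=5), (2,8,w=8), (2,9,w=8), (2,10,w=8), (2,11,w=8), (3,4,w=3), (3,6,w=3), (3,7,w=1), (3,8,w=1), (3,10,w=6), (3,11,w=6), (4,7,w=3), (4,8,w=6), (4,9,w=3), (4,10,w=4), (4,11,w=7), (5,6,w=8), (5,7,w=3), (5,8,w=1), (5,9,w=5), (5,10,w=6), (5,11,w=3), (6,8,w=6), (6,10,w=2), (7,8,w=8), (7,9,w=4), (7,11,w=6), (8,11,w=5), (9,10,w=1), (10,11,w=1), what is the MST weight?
20 (MST edges: (1,8,w=2), (2,5,w=5), (3,4,w=3), (3,6,w=3), (3,7,w=1), (3,8,w=1), (5,8,w=1), (6,10,w=2), (9,10,w=1), (10,11,w=1); sum of weights 2 + 5 + 3 + 3 + 1 + 1 + 1 + 2 + 1 + 1 = 20)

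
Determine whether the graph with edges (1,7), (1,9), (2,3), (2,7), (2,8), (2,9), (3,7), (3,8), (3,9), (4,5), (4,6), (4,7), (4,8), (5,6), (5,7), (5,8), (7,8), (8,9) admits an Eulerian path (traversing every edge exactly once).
Yes — and in fact it has an Eulerian circuit (the graph is connected and all 9 vertices have even degree)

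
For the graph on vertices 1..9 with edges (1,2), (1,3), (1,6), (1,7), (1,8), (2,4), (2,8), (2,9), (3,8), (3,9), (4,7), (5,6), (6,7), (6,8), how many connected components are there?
1 (components: {1, 2, 3, 4, 5, 6, 7, 8, 9})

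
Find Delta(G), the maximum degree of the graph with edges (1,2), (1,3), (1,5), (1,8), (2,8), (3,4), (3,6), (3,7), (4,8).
4 (attained at vertices 1, 3)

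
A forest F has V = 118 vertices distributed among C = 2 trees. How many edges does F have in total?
116 (Each of the 2 component trees on V_i vertices has V_i - 1 edges; summing gives V - C = 118 - 2 = 116)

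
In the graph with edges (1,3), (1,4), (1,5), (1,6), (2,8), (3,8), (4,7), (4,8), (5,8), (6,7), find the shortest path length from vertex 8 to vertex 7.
2 (path: 8 -> 4 -> 7, 2 edges)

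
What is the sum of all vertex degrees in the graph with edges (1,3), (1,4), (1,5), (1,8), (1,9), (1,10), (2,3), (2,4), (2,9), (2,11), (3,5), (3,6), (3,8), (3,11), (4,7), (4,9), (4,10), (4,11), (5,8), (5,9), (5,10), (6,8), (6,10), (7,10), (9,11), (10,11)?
52 (handshake: sum of degrees = 2|E| = 2 x 26 = 52)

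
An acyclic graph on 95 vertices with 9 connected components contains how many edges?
86 (Each of the 9 component trees on V_i vertices has V_i - 1 edges; summing gives V - C = 95 - 9 = 86)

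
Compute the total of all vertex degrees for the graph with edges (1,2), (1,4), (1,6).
6 (handshake: sum of degrees = 2|E| = 2 x 3 = 6)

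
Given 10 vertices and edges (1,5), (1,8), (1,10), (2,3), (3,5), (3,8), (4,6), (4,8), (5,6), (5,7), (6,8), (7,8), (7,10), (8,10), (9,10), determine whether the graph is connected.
Yes (BFS from 1 visits [1, 5, 8, 10, 3, 6, 7, 4, 9, 2] — all 10 vertices reached)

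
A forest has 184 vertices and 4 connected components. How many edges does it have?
180 (Each of the 4 component trees on V_i vertices has V_i - 1 edges; summing gives V - C = 184 - 4 = 180)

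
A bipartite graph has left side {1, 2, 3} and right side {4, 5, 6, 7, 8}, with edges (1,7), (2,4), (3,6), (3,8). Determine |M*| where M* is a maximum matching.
3 (matching: (1,7), (2,4), (3,8); upper bound min(|L|,|R|) = min(3,5) = 3)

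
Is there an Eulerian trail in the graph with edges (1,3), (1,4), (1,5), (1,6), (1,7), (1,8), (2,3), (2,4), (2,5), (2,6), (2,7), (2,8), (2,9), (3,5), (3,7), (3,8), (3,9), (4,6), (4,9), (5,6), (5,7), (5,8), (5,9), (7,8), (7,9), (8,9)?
Yes (the graph is connected and exactly 2 vertices have odd degree: {2, 5}; any Eulerian path must start and end at those)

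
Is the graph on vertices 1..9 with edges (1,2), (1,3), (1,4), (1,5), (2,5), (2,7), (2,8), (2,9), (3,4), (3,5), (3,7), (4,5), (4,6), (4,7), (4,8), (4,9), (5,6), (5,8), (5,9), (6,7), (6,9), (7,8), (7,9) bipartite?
No (odd cycle of length 3: 4 -> 1 -> 3 -> 4)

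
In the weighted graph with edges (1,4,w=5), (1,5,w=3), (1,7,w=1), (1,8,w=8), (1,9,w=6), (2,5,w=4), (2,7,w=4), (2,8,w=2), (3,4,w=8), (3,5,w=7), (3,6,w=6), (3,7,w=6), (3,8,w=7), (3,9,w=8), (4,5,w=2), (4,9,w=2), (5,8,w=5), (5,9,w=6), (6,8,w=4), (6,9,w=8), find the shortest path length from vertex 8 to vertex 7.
6 (path: 8 -> 2 -> 7; weights 2 + 4 = 6)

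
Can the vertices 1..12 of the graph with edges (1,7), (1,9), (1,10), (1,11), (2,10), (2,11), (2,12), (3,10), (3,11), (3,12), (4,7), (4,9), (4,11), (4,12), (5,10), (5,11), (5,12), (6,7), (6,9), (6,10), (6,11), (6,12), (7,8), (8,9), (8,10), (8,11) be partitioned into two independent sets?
Yes. Partition: {1, 2, 3, 4, 5, 6, 8}, {7, 9, 10, 11, 12}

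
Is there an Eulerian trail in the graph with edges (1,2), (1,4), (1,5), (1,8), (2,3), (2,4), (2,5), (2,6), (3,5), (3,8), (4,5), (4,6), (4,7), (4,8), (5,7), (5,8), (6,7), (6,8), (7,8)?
Yes (the graph is connected and exactly 2 vertices have odd degree: {2, 3}; any Eulerian path must start and end at those)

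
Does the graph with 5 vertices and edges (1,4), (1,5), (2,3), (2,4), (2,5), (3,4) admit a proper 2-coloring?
No (odd cycle of length 3: 2 -> 4 -> 3 -> 2)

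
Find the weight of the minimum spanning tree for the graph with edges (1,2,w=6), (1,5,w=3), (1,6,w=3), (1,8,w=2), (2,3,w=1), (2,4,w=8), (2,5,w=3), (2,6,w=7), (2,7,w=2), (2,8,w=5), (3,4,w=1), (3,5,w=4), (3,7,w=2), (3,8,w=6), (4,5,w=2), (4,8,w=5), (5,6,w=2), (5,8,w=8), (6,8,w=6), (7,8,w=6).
13 (MST edges: (1,5,w=3), (1,8,w=2), (2,3,w=1), (2,7,w=2), (3,4,w=1), (4,5,w=2), (5,6,w=2); sum of weights 3 + 2 + 1 + 2 + 1 + 2 + 2 = 13)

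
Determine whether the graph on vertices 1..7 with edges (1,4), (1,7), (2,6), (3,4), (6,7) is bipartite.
Yes. Partition: {1, 3, 5, 6}, {2, 4, 7}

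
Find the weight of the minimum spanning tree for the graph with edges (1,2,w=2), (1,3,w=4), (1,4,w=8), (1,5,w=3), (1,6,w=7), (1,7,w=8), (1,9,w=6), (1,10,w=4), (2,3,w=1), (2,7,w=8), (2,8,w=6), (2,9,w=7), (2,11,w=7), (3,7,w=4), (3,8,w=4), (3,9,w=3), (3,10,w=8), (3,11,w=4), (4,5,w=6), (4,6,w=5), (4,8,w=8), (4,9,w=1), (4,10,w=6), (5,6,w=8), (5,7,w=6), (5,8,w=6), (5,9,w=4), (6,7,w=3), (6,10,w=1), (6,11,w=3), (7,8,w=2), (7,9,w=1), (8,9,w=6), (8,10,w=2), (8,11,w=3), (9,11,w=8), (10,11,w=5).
19 (MST edges: (1,2,w=2), (1,5,w=3), (2,3,w=1), (3,9,w=3), (4,9,w=1), (6,10,w=1), (6,11,w=3), (7,8,w=2), (7,9,w=1), (8,10,w=2); sum of weights 2 + 3 + 1 + 3 + 1 + 1 + 3 + 2 + 1 + 2 = 19)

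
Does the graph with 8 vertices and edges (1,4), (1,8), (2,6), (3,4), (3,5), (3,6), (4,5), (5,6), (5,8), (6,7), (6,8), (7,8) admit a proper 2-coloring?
No (odd cycle of length 3: 5 -> 4 -> 3 -> 5)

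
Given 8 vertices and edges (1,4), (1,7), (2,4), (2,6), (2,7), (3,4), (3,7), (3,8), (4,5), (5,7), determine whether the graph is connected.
Yes (BFS from 1 visits [1, 4, 7, 2, 3, 5, 6, 8] — all 8 vertices reached)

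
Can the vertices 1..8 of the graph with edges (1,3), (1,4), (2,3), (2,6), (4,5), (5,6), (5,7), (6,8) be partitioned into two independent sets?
Yes. Partition: {1, 2, 5, 8}, {3, 4, 6, 7}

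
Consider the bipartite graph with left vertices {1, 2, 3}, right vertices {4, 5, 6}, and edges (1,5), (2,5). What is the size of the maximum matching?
1 (matching: (1,5); upper bound min(|L|,|R|) = min(3,3) = 3)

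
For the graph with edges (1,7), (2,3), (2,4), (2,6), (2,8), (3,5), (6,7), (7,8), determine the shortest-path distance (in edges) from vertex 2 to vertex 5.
2 (path: 2 -> 3 -> 5, 2 edges)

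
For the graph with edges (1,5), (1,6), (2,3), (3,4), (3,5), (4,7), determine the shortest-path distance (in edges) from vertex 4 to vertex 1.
3 (path: 4 -> 3 -> 5 -> 1, 3 edges)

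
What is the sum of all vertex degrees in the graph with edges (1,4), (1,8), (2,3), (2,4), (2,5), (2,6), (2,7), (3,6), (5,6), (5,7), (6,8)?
22 (handshake: sum of degrees = 2|E| = 2 x 11 = 22)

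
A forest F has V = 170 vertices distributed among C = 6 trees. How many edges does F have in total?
164 (Each of the 6 component trees on V_i vertices has V_i - 1 edges; summing gives V - C = 170 - 6 = 164)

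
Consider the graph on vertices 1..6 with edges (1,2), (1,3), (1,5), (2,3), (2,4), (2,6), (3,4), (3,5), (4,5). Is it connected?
Yes (BFS from 1 visits [1, 2, 3, 5, 4, 6] — all 6 vertices reached)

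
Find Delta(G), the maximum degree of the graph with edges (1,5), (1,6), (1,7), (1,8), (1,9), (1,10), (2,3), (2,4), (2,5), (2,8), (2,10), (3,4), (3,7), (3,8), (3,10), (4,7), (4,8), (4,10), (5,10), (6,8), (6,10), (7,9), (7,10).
7 (attained at vertex 10)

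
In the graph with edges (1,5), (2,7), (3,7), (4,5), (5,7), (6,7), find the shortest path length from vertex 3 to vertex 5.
2 (path: 3 -> 7 -> 5, 2 edges)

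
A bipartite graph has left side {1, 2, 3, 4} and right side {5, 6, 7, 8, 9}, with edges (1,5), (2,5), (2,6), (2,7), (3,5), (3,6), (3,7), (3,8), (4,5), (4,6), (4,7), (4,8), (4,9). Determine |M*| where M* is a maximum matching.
4 (matching: (1,5), (2,7), (3,8), (4,9); upper bound min(|L|,|R|) = min(4,5) = 4)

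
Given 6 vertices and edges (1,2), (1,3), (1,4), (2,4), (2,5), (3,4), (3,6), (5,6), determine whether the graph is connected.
Yes (BFS from 1 visits [1, 2, 3, 4, 5, 6] — all 6 vertices reached)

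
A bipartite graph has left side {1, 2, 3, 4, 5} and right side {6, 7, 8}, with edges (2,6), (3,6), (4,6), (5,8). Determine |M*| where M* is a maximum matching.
2 (matching: (2,6), (5,8); upper bound min(|L|,|R|) = min(5,3) = 3)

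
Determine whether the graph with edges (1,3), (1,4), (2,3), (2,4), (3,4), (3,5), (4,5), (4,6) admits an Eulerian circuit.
No (2 vertices have odd degree: {4, 6}; Eulerian circuit requires 0)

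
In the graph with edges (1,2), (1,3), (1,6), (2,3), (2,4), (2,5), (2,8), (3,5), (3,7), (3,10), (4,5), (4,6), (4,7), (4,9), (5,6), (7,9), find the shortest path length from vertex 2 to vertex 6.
2 (path: 2 -> 5 -> 6, 2 edges)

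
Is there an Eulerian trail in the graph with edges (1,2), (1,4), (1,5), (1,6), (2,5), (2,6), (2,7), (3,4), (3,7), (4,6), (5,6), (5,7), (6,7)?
Yes (the graph is connected and exactly 2 vertices have odd degree: {4, 6}; any Eulerian path must start and end at those)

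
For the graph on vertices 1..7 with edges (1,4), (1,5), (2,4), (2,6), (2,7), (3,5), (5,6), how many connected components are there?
1 (components: {1, 2, 3, 4, 5, 6, 7})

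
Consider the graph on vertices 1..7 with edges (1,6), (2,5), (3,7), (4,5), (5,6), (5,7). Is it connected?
Yes (BFS from 1 visits [1, 6, 5, 2, 4, 7, 3] — all 7 vertices reached)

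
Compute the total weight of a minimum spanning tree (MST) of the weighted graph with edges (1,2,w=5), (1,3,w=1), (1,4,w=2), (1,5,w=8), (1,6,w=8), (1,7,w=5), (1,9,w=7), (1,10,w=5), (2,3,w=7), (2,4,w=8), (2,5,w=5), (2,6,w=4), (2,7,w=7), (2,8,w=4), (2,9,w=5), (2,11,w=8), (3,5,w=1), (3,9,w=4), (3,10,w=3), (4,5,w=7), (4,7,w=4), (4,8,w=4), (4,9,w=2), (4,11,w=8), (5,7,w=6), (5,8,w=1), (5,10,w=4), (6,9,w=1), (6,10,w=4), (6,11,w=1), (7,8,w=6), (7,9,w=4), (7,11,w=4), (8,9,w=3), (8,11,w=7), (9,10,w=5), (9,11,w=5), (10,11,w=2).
19 (MST edges: (1,3,w=1), (1,4,w=2), (2,6,w=4), (3,5,w=1), (4,7,w=4), (4,9,w=2), (5,8,w=1), (6,9,w=1), (6,11,w=1), (10,11,w=2); sum of weights 1 + 2 + 4 + 1 + 4 + 2 + 1 + 1 + 1 + 2 = 19)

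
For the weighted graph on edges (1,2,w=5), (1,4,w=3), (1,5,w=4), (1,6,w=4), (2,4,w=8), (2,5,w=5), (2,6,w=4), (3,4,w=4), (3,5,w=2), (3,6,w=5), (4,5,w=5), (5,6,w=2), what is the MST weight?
15 (MST edges: (1,4,w=3), (1,6,w=4), (2,6,w=4), (3,5,w=2), (5,6,w=2); sum of weights 3 + 4 + 4 + 2 + 2 = 15)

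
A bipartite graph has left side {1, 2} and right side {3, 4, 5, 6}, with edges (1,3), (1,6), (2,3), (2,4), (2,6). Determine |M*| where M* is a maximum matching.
2 (matching: (1,6), (2,4); upper bound min(|L|,|R|) = min(2,4) = 2)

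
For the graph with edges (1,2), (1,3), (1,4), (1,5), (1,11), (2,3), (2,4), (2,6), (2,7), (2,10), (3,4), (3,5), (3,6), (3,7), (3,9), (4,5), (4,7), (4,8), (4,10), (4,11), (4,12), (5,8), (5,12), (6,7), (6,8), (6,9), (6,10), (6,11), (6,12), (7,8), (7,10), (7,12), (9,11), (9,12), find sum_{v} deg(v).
68 (handshake: sum of degrees = 2|E| = 2 x 34 = 68)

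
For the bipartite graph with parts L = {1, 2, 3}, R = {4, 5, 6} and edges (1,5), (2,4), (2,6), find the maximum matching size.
2 (matching: (1,5), (2,6); upper bound min(|L|,|R|) = min(3,3) = 3)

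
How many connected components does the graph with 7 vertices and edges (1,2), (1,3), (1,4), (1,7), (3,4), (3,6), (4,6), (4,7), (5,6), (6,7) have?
1 (components: {1, 2, 3, 4, 5, 6, 7})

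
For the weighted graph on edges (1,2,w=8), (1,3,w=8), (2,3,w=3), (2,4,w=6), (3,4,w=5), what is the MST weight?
16 (MST edges: (1,2,w=8), (2,3,w=3), (3,4,w=5); sum of weights 8 + 3 + 5 = 16)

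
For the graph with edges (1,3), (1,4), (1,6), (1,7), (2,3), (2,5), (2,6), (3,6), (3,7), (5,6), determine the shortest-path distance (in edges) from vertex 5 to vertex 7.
3 (path: 5 -> 6 -> 1 -> 7, 3 edges)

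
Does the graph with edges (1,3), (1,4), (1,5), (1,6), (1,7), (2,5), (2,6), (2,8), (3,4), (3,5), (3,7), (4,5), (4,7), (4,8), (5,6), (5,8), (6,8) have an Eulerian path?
No (4 vertices have odd degree: {1, 2, 4, 7}; Eulerian path requires 0 or 2)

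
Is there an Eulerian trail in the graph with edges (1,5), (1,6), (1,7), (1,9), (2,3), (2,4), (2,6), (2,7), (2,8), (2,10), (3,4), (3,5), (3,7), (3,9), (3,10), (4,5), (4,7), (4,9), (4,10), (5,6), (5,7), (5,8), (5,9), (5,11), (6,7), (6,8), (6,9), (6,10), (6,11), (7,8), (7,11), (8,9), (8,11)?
Yes — and in fact it has an Eulerian circuit (the graph is connected and all 11 vertices have even degree)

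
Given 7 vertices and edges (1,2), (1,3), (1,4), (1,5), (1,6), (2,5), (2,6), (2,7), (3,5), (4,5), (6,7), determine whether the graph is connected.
Yes (BFS from 1 visits [1, 2, 3, 4, 5, 6, 7] — all 7 vertices reached)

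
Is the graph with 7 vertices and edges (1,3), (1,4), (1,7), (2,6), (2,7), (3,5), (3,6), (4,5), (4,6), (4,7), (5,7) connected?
Yes (BFS from 1 visits [1, 3, 4, 7, 5, 6, 2] — all 7 vertices reached)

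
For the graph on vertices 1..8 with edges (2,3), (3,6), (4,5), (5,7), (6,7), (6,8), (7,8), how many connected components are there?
2 (components: {1}, {2, 3, 4, 5, 6, 7, 8})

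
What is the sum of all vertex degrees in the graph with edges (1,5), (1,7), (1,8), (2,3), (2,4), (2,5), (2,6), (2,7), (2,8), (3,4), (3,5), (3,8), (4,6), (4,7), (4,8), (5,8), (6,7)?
34 (handshake: sum of degrees = 2|E| = 2 x 17 = 34)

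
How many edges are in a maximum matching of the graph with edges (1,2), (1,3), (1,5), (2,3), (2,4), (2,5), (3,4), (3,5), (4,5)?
2 (matching: (2,4), (3,5); upper bound floor(n/2) = floor(5/2) = 2)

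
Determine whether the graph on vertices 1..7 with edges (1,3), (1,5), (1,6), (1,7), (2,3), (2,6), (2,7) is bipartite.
Yes. Partition: {1, 2, 4}, {3, 5, 6, 7}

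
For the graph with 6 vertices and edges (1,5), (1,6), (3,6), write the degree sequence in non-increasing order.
[2, 2, 1, 1, 0, 0] (degrees: deg(1)=2, deg(2)=0, deg(3)=1, deg(4)=0, deg(5)=1, deg(6)=2)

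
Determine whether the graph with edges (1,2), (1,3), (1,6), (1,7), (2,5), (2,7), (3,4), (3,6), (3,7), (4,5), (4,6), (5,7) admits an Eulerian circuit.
No (4 vertices have odd degree: {2, 4, 5, 6}; Eulerian circuit requires 0)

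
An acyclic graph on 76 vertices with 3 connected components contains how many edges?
73 (Each of the 3 component trees on V_i vertices has V_i - 1 edges; summing gives V - C = 76 - 3 = 73)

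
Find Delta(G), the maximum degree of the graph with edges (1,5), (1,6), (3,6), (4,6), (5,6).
4 (attained at vertex 6)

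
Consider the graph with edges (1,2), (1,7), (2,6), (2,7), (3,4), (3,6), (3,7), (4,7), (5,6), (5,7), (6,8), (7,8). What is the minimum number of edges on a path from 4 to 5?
2 (path: 4 -> 7 -> 5, 2 edges)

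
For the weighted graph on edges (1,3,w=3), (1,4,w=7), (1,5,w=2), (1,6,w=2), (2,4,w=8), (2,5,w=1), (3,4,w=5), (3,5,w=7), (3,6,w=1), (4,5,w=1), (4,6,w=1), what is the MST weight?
6 (MST edges: (1,6,w=2), (2,5,w=1), (3,6,w=1), (4,5,w=1), (4,6,w=1); sum of weights 2 + 1 + 1 + 1 + 1 = 6)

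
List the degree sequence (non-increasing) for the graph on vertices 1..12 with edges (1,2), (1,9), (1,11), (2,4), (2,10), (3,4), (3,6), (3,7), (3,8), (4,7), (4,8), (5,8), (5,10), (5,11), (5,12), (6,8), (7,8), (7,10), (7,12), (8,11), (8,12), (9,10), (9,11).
[7, 5, 4, 4, 4, 4, 4, 3, 3, 3, 3, 2] (degrees: deg(1)=3, deg(2)=3, deg(3)=4, deg(4)=4, deg(5)=4, deg(6)=2, deg(7)=5, deg(8)=7, deg(9)=3, deg(10)=4, deg(11)=4, deg(12)=3)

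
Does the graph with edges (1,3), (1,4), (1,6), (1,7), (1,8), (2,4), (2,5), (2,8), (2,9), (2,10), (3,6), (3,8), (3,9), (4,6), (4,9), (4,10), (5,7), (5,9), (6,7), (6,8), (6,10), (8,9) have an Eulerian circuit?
No (8 vertices have odd degree: {1, 2, 4, 5, 7, 8, 9, 10}; Eulerian circuit requires 0)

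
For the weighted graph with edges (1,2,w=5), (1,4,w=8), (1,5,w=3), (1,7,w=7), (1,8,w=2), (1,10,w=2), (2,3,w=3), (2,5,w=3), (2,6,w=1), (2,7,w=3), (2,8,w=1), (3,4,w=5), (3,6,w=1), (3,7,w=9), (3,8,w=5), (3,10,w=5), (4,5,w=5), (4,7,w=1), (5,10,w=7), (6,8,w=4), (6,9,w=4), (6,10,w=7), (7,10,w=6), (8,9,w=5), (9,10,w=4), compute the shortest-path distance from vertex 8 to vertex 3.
3 (path: 8 -> 2 -> 6 -> 3; weights 1 + 1 + 1 = 3)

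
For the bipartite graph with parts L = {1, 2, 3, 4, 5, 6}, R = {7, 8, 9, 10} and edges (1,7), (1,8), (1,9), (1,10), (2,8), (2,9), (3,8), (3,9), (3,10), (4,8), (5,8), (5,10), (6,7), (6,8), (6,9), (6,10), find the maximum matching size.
4 (matching: (1,10), (2,9), (3,8), (6,7); upper bound min(|L|,|R|) = min(6,4) = 4)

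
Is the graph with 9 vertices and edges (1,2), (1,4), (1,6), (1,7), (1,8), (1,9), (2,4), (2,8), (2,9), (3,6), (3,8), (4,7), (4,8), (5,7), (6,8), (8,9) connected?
Yes (BFS from 1 visits [1, 2, 4, 6, 7, 8, 9, 3, 5] — all 9 vertices reached)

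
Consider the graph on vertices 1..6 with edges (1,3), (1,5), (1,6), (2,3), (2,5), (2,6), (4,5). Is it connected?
Yes (BFS from 1 visits [1, 3, 5, 6, 2, 4] — all 6 vertices reached)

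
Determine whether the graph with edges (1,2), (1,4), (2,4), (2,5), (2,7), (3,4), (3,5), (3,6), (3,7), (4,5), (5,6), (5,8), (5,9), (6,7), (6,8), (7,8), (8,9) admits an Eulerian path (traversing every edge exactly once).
Yes — and in fact it has an Eulerian circuit (the graph is connected and all 9 vertices have even degree)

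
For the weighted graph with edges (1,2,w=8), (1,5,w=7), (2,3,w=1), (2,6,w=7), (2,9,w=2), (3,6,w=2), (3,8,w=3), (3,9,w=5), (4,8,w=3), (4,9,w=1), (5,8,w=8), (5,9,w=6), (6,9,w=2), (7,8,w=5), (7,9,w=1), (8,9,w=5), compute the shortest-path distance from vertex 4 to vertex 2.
3 (path: 4 -> 9 -> 2; weights 1 + 2 = 3)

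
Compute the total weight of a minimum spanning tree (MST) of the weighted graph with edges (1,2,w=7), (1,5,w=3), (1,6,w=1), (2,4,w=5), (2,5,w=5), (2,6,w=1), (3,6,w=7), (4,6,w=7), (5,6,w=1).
15 (MST edges: (1,6,w=1), (2,4,w=5), (2,6,w=1), (3,6,w=7), (5,6,w=1); sum of weights 1 + 5 + 1 + 7 + 1 = 15)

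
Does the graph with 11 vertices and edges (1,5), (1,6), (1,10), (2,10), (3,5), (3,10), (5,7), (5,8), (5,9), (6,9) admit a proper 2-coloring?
Yes. Partition: {1, 2, 3, 4, 7, 8, 9, 11}, {5, 6, 10}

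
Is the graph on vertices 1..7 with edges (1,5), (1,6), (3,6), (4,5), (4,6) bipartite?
Yes. Partition: {1, 2, 3, 4, 7}, {5, 6}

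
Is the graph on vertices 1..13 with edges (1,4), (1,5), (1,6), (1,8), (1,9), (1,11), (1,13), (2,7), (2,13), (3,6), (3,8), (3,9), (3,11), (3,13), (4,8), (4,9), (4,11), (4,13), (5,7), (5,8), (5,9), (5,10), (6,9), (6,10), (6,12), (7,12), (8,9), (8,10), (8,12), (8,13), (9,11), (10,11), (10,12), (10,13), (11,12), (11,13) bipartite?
No (odd cycle of length 3: 13 -> 1 -> 8 -> 13)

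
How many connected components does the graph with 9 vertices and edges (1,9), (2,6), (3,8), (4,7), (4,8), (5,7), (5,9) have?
2 (components: {1, 3, 4, 5, 7, 8, 9}, {2, 6})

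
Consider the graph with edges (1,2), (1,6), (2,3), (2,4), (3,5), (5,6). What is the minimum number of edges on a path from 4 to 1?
2 (path: 4 -> 2 -> 1, 2 edges)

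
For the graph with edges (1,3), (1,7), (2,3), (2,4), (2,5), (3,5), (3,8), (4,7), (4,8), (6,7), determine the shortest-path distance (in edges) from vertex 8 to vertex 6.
3 (path: 8 -> 4 -> 7 -> 6, 3 edges)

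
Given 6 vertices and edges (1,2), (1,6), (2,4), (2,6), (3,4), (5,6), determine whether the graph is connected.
Yes (BFS from 1 visits [1, 2, 6, 4, 5, 3] — all 6 vertices reached)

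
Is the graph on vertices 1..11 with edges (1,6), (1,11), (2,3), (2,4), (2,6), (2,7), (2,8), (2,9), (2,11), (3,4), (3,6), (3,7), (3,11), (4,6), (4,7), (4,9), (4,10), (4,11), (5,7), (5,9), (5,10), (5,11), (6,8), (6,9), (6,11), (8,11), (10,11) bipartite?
No (odd cycle of length 3: 6 -> 1 -> 11 -> 6)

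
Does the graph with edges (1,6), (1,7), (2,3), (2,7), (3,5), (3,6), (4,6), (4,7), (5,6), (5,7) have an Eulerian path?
Yes (the graph is connected and exactly 2 vertices have odd degree: {3, 5}; any Eulerian path must start and end at those)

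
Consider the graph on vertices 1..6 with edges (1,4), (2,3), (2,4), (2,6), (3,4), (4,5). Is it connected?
Yes (BFS from 1 visits [1, 4, 2, 3, 5, 6] — all 6 vertices reached)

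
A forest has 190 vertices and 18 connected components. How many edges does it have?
172 (Each of the 18 component trees on V_i vertices has V_i - 1 edges; summing gives V - C = 190 - 18 = 172)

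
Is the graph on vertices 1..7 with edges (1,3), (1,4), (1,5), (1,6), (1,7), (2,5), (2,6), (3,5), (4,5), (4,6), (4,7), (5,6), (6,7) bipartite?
No (odd cycle of length 3: 6 -> 1 -> 7 -> 6)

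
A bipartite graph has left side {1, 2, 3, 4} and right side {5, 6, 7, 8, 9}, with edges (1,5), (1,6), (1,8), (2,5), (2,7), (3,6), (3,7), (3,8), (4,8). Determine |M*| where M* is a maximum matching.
4 (matching: (1,5), (2,7), (3,6), (4,8); upper bound min(|L|,|R|) = min(4,5) = 4)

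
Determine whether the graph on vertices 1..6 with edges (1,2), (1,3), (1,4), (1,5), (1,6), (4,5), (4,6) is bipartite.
No (odd cycle of length 3: 5 -> 1 -> 4 -> 5)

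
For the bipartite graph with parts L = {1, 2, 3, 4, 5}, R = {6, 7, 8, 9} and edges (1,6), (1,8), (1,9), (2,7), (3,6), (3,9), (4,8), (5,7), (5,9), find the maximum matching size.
4 (matching: (1,9), (2,7), (3,6), (4,8); upper bound min(|L|,|R|) = min(5,4) = 4)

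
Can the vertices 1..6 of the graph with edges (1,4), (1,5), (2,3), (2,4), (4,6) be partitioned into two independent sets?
Yes. Partition: {1, 2, 6}, {3, 4, 5}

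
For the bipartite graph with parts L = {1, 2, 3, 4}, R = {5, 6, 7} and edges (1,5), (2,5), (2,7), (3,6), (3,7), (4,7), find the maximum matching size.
3 (matching: (1,5), (2,7), (3,6); upper bound min(|L|,|R|) = min(4,3) = 3)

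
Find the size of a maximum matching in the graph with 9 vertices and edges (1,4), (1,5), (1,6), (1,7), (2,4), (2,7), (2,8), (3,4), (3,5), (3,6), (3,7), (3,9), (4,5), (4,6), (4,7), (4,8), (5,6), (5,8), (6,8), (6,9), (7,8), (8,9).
4 (matching: (1,7), (2,4), (5,8), (6,9); upper bound floor(n/2) = floor(9/2) = 4)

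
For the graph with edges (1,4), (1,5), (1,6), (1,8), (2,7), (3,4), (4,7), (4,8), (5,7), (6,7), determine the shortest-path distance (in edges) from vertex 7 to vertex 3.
2 (path: 7 -> 4 -> 3, 2 edges)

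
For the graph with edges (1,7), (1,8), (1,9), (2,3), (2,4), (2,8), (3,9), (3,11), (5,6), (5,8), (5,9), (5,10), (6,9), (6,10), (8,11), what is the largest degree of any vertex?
4 (attained at vertices 5, 8, 9)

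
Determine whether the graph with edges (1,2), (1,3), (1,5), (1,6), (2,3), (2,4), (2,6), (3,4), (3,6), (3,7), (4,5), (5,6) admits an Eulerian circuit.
No (4 vertices have odd degree: {3, 4, 5, 7}; Eulerian circuit requires 0)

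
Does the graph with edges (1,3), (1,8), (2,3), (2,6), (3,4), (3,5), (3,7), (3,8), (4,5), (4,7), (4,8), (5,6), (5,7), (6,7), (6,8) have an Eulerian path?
Yes — and in fact it has an Eulerian circuit (the graph is connected and all 8 vertices have even degree)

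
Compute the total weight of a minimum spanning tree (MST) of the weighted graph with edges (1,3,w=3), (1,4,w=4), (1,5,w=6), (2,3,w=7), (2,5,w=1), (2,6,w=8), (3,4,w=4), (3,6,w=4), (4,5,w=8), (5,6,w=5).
17 (MST edges: (1,3,w=3), (1,4,w=4), (2,5,w=1), (3,6,w=4), (5,6,w=5); sum of weights 3 + 4 + 1 + 4 + 5 = 17)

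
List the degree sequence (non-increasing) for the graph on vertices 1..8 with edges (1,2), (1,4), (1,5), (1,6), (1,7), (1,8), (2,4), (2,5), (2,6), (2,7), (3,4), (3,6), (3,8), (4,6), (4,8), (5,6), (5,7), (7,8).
[6, 5, 5, 5, 4, 4, 4, 3] (degrees: deg(1)=6, deg(2)=5, deg(3)=3, deg(4)=5, deg(5)=4, deg(6)=5, deg(7)=4, deg(8)=4)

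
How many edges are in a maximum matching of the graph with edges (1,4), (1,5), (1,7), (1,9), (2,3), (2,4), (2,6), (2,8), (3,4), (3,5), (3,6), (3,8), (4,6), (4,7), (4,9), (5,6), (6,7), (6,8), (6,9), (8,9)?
4 (matching: (1,9), (2,8), (4,7), (5,6); upper bound floor(n/2) = floor(9/2) = 4)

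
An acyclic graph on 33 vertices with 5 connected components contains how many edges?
28 (Each of the 5 component trees on V_i vertices has V_i - 1 edges; summing gives V - C = 33 - 5 = 28)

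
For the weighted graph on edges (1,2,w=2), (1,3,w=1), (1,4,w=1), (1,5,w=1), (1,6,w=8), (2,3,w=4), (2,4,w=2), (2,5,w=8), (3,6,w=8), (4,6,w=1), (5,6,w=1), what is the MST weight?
6 (MST edges: (1,2,w=2), (1,3,w=1), (1,4,w=1), (1,5,w=1), (4,6,w=1); sum of weights 2 + 1 + 1 + 1 + 1 = 6)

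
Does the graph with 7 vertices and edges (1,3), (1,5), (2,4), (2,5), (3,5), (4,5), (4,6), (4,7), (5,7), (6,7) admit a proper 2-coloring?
No (odd cycle of length 3: 5 -> 1 -> 3 -> 5)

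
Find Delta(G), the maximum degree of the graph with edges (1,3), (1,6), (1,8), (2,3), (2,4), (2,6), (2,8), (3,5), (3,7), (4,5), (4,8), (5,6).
4 (attained at vertices 2, 3)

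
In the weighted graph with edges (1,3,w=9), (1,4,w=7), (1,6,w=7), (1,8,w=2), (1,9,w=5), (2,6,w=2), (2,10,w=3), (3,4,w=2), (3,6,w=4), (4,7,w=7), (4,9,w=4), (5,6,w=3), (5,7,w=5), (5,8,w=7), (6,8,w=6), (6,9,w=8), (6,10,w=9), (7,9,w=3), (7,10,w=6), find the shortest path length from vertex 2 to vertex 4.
8 (path: 2 -> 6 -> 3 -> 4; weights 2 + 4 + 2 = 8)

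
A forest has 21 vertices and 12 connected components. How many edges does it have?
9 (Each of the 12 component trees on V_i vertices has V_i - 1 edges; summing gives V - C = 21 - 12 = 9)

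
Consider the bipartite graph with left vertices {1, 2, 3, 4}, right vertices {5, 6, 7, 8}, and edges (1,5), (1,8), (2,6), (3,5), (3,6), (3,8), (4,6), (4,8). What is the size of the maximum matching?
3 (matching: (1,8), (2,6), (3,5); upper bound min(|L|,|R|) = min(4,4) = 4)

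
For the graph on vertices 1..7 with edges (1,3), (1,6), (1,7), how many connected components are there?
4 (components: {1, 3, 6, 7}, {2}, {4}, {5})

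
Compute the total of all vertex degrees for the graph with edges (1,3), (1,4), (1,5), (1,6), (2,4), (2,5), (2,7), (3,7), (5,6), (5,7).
20 (handshake: sum of degrees = 2|E| = 2 x 10 = 20)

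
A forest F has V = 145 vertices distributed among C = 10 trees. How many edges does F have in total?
135 (Each of the 10 component trees on V_i vertices has V_i - 1 edges; summing gives V - C = 145 - 10 = 135)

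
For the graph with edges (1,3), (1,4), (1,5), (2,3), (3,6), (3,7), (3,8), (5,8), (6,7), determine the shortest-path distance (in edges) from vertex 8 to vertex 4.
3 (path: 8 -> 3 -> 1 -> 4, 3 edges)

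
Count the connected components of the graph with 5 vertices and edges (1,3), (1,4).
3 (components: {1, 3, 4}, {2}, {5})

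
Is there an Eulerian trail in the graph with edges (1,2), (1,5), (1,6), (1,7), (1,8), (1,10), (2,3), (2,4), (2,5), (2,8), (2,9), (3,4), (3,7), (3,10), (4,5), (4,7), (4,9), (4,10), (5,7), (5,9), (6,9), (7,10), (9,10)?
No (4 vertices have odd degree: {5, 7, 9, 10}; Eulerian path requires 0 or 2)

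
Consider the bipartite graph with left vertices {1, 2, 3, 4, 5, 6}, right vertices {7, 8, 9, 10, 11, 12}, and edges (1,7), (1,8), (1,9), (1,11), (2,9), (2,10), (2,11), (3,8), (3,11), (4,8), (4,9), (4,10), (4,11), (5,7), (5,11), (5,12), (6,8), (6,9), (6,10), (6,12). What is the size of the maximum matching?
6 (matching: (1,11), (2,10), (3,8), (4,9), (5,7), (6,12); upper bound min(|L|,|R|) = min(6,6) = 6)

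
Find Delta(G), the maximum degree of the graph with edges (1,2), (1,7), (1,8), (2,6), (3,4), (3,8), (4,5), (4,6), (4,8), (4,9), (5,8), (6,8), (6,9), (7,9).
5 (attained at vertices 4, 8)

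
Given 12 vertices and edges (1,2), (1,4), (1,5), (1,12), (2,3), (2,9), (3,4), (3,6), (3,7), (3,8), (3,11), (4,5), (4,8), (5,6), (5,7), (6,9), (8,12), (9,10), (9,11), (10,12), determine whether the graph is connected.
Yes (BFS from 1 visits [1, 2, 4, 5, 12, 3, 9, 8, 6, 7, 10, 11] — all 12 vertices reached)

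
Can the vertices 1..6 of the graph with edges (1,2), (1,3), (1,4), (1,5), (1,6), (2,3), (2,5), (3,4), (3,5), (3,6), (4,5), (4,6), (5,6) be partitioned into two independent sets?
No (odd cycle of length 3: 2 -> 1 -> 5 -> 2)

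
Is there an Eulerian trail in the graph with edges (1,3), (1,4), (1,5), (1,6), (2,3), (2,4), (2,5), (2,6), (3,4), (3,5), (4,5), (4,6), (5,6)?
Yes (the graph is connected and exactly 2 vertices have odd degree: {4, 5}; any Eulerian path must start and end at those)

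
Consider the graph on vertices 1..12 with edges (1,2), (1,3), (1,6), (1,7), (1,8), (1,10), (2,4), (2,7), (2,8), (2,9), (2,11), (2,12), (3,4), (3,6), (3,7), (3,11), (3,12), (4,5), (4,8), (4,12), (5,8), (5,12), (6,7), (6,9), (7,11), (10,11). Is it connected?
Yes (BFS from 1 visits [1, 2, 3, 6, 7, 8, 10, 4, 9, 11, 12, 5] — all 12 vertices reached)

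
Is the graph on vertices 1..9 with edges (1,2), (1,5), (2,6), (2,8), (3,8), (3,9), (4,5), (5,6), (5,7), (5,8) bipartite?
Yes. Partition: {1, 4, 6, 7, 8, 9}, {2, 3, 5}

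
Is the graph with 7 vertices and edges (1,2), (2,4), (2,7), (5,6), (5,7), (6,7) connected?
No, it has 2 components: {1, 2, 4, 5, 6, 7}, {3}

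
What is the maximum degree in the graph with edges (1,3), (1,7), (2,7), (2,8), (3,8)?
2 (attained at vertices 1, 2, 3, 7, 8)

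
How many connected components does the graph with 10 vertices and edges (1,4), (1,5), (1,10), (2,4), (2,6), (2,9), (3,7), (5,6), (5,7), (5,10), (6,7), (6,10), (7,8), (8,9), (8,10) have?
1 (components: {1, 2, 3, 4, 5, 6, 7, 8, 9, 10})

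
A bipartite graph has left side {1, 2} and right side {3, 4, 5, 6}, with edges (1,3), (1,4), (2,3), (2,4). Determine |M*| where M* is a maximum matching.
2 (matching: (1,4), (2,3); upper bound min(|L|,|R|) = min(2,4) = 2)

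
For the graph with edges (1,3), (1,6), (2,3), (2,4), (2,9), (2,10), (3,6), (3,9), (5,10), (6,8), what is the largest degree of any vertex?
4 (attained at vertices 2, 3)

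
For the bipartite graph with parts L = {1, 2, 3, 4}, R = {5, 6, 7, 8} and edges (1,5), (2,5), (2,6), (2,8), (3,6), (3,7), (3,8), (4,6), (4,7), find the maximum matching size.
4 (matching: (1,5), (2,8), (3,7), (4,6); upper bound min(|L|,|R|) = min(4,4) = 4)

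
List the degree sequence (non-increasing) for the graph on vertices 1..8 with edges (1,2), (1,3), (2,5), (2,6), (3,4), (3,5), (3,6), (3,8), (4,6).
[5, 3, 3, 2, 2, 2, 1, 0] (degrees: deg(1)=2, deg(2)=3, deg(3)=5, deg(4)=2, deg(5)=2, deg(6)=3, deg(7)=0, deg(8)=1)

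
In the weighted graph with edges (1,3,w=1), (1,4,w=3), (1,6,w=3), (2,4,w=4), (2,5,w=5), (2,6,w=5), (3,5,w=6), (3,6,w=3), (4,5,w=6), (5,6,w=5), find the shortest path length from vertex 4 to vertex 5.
6 (path: 4 -> 5; weights 6 = 6)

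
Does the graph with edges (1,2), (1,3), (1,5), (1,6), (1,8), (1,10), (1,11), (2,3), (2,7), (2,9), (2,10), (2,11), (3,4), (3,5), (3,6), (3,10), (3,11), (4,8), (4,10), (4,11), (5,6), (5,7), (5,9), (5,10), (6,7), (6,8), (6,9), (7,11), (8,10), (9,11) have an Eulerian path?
Yes (the graph is connected and exactly 2 vertices have odd degree: {1, 3}; any Eulerian path must start and end at those)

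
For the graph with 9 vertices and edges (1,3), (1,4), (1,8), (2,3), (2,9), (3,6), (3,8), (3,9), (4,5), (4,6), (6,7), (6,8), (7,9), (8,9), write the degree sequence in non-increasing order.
[5, 4, 4, 4, 3, 3, 2, 2, 1] (degrees: deg(1)=3, deg(2)=2, deg(3)=5, deg(4)=3, deg(5)=1, deg(6)=4, deg(7)=2, deg(8)=4, deg(9)=4)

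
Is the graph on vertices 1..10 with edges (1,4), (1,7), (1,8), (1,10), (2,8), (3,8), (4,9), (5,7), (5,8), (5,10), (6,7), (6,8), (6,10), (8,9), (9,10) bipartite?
Yes. Partition: {1, 2, 3, 5, 6, 9}, {4, 7, 8, 10}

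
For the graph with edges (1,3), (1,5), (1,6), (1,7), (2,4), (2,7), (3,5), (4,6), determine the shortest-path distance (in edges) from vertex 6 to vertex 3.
2 (path: 6 -> 1 -> 3, 2 edges)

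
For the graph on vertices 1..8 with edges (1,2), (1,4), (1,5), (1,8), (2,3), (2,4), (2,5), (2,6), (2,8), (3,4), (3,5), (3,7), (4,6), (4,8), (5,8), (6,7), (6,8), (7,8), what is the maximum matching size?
4 (matching: (1,5), (2,6), (3,7), (4,8); upper bound floor(n/2) = floor(8/2) = 4)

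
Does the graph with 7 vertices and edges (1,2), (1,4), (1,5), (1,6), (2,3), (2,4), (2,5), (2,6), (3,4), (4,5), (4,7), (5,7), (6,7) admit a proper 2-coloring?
No (odd cycle of length 3: 4 -> 1 -> 2 -> 4)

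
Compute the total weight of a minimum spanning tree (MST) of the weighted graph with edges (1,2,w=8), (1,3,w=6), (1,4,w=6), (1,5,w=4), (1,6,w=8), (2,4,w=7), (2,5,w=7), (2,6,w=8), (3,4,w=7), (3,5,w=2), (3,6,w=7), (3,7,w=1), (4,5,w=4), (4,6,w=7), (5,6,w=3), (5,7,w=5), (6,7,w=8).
21 (MST edges: (1,5,w=4), (2,4,w=7), (3,5,w=2), (3,7,w=1), (4,5,w=4), (5,6,w=3); sum of weights 4 + 7 + 2 + 1 + 4 + 3 = 21)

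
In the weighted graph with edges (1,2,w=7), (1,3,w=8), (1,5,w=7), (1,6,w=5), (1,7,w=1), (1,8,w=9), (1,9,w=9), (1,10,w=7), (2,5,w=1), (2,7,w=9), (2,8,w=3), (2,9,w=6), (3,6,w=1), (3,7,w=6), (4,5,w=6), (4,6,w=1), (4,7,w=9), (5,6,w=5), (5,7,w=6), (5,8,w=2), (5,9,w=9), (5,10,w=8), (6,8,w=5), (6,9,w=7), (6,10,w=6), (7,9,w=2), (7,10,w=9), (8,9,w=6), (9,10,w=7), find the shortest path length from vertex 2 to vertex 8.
3 (path: 2 -> 8; weights 3 = 3)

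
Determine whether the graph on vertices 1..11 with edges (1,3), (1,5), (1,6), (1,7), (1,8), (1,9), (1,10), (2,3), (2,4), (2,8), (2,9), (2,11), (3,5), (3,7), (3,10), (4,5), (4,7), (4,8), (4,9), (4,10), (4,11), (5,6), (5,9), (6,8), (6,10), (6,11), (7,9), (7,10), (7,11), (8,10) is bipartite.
No (odd cycle of length 3: 9 -> 1 -> 5 -> 9)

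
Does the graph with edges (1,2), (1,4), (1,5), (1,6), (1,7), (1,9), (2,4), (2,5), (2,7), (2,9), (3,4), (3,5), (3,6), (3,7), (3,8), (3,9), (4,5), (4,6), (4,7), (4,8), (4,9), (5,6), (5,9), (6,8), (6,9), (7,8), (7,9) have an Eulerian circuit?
No (2 vertices have odd degree: {2, 9}; Eulerian circuit requires 0)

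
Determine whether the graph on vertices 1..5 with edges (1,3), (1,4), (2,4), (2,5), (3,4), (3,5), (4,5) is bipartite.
No (odd cycle of length 3: 4 -> 1 -> 3 -> 4)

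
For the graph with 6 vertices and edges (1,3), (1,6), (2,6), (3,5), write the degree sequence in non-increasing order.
[2, 2, 2, 1, 1, 0] (degrees: deg(1)=2, deg(2)=1, deg(3)=2, deg(4)=0, deg(5)=1, deg(6)=2)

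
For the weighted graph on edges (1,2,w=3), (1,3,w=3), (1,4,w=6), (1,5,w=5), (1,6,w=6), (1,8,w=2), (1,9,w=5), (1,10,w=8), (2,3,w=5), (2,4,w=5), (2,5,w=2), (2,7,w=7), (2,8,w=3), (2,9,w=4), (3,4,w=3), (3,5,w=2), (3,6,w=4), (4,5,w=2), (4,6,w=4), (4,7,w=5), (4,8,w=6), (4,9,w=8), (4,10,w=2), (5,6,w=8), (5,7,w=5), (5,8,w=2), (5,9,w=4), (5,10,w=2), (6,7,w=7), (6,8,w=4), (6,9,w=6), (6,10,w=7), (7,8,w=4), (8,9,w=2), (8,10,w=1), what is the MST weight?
21 (MST edges: (1,8,w=2), (2,5,w=2), (3,5,w=2), (3,6,w=4), (4,5,w=2), (4,10,w=2), (7,8,w=4), (8,9,w=2), (8,10,w=1); sum of weights 2 + 2 + 2 + 4 + 2 + 2 + 4 + 2 + 1 = 21)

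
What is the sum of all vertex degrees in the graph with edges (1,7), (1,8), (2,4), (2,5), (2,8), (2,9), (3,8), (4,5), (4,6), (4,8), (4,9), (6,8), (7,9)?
26 (handshake: sum of degrees = 2|E| = 2 x 13 = 26)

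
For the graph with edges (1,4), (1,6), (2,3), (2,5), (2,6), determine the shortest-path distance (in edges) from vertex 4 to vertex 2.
3 (path: 4 -> 1 -> 6 -> 2, 3 edges)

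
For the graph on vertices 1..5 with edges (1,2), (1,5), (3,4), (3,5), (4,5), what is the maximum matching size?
2 (matching: (1,5), (3,4); upper bound floor(n/2) = floor(5/2) = 2)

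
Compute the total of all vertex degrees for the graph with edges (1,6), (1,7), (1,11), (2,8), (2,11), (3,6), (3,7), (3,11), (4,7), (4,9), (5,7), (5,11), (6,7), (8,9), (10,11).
30 (handshake: sum of degrees = 2|E| = 2 x 15 = 30)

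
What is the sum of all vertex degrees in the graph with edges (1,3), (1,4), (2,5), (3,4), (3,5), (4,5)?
12 (handshake: sum of degrees = 2|E| = 2 x 6 = 12)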